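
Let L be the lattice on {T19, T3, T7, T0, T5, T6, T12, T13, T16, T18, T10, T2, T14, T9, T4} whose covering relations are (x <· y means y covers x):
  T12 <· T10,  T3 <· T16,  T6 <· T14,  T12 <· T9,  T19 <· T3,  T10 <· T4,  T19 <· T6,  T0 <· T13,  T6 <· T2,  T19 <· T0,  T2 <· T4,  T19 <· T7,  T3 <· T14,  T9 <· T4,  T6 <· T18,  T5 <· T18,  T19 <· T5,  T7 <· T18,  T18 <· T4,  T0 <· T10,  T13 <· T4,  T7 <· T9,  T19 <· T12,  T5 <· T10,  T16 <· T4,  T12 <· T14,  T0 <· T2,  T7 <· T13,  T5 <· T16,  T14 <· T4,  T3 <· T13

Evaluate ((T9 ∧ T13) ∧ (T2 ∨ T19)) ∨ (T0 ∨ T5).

T10

T9 ∧ T13 = T7
T2 ∨ T19 = T2
T7 ∧ T2 = T19
T0 ∨ T5 = T10
T19 ∨ T10 = T10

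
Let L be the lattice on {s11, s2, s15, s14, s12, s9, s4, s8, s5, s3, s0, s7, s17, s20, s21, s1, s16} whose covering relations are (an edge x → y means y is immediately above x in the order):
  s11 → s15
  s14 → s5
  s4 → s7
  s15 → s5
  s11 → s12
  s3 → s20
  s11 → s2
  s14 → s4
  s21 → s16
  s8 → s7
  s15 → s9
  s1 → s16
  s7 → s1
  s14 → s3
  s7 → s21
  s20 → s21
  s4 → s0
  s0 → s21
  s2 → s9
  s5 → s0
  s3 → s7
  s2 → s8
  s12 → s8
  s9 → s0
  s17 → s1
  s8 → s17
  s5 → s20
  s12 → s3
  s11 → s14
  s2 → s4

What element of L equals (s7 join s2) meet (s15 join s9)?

s7 ∨ s2 = s7
s15 ∨ s9 = s9
s7 ∧ s9 = s2

s2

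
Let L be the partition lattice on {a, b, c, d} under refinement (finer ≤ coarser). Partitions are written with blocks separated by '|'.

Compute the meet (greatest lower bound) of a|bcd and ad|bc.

a|bc|d

Common lower bounds of {a|bcd, ad|bc}: a|bc|d, a|b|c|d.
The greatest among these is a|bc|d.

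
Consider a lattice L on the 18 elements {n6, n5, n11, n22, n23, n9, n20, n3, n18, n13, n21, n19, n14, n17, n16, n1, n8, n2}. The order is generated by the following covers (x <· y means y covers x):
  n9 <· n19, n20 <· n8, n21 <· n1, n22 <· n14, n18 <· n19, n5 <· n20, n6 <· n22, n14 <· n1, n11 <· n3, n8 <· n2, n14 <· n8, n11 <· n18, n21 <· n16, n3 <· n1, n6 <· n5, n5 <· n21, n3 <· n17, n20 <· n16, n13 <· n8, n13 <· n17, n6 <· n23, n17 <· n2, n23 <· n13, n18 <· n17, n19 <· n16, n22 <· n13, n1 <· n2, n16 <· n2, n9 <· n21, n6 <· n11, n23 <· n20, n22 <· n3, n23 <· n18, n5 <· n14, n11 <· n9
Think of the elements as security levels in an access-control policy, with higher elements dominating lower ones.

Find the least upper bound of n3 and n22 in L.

n3

Common upper bounds of {n3, n22}: n1, n17, n2, n3.
The least among these is n3.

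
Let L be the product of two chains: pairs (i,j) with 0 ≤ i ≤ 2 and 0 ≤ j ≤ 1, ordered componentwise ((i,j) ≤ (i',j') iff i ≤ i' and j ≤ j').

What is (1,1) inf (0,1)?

Common lower bounds of {(1,1), (0,1)}: (0,0), (0,1).
The greatest among these is (0,1).

(0,1)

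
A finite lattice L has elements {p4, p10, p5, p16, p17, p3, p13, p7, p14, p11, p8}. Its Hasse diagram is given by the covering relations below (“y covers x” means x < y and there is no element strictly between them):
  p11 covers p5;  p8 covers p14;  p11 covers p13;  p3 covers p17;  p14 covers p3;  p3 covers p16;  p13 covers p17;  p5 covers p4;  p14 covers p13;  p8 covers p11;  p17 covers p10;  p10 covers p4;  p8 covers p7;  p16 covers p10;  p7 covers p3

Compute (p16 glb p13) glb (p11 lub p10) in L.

p16 ∧ p13 = p10
p11 ∨ p10 = p11
p10 ∧ p11 = p10

p10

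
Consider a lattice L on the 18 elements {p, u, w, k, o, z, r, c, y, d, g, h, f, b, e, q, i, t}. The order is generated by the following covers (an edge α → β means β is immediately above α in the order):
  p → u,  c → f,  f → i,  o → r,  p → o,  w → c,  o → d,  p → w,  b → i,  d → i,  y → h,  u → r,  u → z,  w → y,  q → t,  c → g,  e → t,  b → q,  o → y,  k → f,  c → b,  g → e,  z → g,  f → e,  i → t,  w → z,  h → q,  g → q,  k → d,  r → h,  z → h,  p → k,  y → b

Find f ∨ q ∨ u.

Common upper bounds of {f, q, u}: t.
The least among these is t.

t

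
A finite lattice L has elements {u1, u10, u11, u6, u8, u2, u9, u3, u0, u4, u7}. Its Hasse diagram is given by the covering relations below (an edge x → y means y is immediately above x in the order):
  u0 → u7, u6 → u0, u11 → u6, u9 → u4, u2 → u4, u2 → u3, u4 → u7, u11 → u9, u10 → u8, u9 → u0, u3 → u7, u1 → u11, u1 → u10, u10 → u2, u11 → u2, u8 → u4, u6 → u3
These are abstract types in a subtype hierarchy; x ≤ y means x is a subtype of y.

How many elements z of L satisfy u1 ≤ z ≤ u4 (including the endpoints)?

The interval [u1, u4] = {u1, u10, u11, u2, u4, u8, u9}, which has 7 elements.

7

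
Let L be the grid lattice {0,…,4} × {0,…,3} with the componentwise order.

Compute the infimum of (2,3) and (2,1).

(2,1)

In a product of chains, the meet is componentwise min, giving (2,1).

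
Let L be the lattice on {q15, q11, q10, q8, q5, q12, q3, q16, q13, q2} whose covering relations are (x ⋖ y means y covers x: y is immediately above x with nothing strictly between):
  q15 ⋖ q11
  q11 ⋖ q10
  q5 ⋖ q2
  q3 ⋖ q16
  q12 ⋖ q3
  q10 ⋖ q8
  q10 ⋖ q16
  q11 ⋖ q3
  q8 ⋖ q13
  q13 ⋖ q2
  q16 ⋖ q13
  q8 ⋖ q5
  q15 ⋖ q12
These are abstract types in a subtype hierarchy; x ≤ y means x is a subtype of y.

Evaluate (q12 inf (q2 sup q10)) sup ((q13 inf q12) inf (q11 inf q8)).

q12

q2 ∨ q10 = q2
q12 ∧ q2 = q12
q13 ∧ q12 = q12
q11 ∧ q8 = q11
q12 ∧ q11 = q15
q12 ∨ q15 = q12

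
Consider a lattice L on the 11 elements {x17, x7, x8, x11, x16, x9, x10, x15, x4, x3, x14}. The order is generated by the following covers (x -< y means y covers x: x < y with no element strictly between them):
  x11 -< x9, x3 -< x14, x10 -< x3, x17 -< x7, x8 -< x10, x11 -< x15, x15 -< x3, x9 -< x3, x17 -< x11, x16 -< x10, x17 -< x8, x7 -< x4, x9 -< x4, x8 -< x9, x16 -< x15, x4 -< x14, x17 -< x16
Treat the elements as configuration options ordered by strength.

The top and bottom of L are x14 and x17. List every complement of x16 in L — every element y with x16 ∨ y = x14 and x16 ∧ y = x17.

Need y with x16 ∨ y = x14 and x16 ∧ y = x17.
Checking each element gives: x4, x7.

x4, x7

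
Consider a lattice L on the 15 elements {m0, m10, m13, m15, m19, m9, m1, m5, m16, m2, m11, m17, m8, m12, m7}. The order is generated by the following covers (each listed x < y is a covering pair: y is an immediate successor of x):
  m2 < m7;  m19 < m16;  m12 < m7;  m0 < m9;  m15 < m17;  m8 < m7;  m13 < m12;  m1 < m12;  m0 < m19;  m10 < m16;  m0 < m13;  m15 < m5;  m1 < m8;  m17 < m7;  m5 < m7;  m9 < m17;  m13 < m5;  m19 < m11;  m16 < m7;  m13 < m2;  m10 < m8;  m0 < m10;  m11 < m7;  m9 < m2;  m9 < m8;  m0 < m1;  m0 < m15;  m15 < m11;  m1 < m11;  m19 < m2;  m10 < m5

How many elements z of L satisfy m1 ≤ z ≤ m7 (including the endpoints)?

The interval [m1, m7] = {m1, m11, m12, m7, m8}, which has 5 elements.

5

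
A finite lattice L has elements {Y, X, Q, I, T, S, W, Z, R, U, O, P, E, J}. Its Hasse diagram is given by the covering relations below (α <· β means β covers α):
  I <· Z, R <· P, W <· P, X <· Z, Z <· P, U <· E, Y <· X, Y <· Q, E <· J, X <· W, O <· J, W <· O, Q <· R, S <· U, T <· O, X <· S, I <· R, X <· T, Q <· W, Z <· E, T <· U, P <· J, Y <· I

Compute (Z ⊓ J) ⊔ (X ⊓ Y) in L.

Z

Z ∧ J = Z
X ∧ Y = Y
Z ∨ Y = Z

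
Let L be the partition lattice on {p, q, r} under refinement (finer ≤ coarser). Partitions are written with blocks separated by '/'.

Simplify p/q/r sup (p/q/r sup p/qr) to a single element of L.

p/q/r ∨ p/qr = p/qr
p/q/r ∨ p/qr = p/qr

p/qr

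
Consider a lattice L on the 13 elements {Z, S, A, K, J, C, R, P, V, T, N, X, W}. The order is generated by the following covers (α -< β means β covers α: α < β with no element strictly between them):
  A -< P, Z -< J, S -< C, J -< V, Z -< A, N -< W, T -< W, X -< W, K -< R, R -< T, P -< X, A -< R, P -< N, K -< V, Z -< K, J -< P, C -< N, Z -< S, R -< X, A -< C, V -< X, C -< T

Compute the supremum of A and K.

R

Common upper bounds of {A, K}: R, T, W, X.
The least among these is R.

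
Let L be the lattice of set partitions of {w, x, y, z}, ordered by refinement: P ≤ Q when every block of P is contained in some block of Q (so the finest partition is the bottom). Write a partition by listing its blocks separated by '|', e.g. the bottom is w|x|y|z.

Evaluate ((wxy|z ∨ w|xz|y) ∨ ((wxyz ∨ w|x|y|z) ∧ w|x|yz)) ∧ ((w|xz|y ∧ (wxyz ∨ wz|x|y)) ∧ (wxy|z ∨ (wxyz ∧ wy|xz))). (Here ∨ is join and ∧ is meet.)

wxy|z ∨ w|xz|y = wxyz
wxyz ∨ w|x|y|z = wxyz
wxyz ∧ w|x|yz = w|x|yz
wxyz ∨ w|x|yz = wxyz
wxyz ∨ wz|x|y = wxyz
w|xz|y ∧ wxyz = w|xz|y
wxyz ∧ wy|xz = wy|xz
wxy|z ∨ wy|xz = wxyz
w|xz|y ∧ wxyz = w|xz|y
wxyz ∧ w|xz|y = w|xz|y

w|xz|y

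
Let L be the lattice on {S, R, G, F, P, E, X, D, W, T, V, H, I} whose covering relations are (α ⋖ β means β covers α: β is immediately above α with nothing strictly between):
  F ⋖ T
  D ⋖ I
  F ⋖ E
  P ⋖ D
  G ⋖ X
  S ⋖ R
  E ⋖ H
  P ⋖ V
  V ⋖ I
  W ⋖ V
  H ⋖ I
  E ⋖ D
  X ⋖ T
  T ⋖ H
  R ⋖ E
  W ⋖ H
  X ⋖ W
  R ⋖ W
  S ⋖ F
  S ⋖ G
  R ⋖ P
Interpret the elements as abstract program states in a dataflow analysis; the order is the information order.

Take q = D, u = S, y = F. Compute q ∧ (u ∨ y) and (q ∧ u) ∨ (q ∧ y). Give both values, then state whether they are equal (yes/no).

F; F; yes

u ∨ y = F, so q ∧ (u ∨ y) = D ∧ F = F.
q ∧ u = S and q ∧ y = F, so (q ∧ u) ∨ (q ∧ y) = S ∨ F = F.
Equal: yes.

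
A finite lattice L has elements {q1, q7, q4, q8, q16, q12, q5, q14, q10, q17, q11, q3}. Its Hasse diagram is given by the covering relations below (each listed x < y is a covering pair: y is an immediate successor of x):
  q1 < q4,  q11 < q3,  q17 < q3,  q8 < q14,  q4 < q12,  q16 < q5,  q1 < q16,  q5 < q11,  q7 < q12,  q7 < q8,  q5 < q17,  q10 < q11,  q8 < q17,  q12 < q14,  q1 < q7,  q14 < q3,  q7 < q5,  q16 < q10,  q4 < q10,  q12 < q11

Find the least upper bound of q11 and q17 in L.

q3

Common upper bounds of {q11, q17}: q3.
The least among these is q3.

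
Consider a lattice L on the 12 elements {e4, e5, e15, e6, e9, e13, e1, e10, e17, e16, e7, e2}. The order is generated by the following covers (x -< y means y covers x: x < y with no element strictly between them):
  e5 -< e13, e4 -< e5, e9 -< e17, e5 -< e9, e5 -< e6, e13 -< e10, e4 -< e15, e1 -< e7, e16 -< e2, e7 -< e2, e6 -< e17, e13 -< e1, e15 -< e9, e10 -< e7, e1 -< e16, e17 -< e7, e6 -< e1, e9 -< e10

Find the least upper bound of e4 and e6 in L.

e6

Common upper bounds of {e4, e6}: e1, e16, e17, e2, e6, e7.
The least among these is e6.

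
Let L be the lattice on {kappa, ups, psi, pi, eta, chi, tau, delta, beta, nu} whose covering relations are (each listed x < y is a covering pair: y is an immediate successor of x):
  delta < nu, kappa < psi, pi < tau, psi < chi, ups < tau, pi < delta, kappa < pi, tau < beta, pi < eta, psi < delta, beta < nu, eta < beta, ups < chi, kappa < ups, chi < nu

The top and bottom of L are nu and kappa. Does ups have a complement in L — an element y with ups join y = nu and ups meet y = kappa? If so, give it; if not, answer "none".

delta

Need y with ups ∨ y = nu and ups ∧ y = kappa.
Checking each element gives: delta.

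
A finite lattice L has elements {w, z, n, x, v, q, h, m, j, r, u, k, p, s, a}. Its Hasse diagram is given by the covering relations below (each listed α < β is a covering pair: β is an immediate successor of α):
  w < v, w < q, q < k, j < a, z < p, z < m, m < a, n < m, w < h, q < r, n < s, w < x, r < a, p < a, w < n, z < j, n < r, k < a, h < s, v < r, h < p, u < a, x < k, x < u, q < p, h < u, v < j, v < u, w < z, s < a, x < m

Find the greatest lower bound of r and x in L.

Common lower bounds of {r, x}: w.
The greatest among these is w.

w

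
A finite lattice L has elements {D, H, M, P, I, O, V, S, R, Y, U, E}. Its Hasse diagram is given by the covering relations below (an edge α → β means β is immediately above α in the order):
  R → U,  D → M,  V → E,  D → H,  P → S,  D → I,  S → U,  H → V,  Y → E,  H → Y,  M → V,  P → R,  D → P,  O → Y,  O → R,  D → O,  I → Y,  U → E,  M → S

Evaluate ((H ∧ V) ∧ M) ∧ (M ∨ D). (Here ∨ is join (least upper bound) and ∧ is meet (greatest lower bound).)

D

H ∧ V = H
H ∧ M = D
M ∨ D = M
D ∧ M = D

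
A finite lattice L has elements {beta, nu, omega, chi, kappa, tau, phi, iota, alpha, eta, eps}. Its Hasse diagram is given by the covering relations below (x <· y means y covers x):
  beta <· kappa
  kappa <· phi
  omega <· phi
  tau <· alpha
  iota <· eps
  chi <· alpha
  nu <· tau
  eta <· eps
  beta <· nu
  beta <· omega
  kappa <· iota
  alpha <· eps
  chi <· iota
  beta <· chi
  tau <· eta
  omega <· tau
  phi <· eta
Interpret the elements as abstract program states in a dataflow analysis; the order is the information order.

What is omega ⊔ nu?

Common upper bounds of {omega, nu}: alpha, eps, eta, tau.
The least among these is tau.

tau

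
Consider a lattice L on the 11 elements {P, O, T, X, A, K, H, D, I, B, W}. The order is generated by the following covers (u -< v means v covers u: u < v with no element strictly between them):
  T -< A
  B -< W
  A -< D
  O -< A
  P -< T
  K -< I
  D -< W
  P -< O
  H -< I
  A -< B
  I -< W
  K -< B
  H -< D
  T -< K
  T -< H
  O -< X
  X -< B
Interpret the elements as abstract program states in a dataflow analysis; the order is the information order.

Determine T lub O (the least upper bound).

A

Common upper bounds of {T, O}: A, B, D, W.
The least among these is A.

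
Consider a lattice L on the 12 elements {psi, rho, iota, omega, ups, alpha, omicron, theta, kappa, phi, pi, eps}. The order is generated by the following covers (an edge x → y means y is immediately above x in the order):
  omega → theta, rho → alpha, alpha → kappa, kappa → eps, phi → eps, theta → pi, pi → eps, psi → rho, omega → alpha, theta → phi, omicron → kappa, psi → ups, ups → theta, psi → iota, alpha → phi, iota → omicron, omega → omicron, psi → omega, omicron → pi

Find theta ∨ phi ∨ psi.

Common upper bounds of {theta, phi, psi}: eps, phi.
The least among these is phi.

phi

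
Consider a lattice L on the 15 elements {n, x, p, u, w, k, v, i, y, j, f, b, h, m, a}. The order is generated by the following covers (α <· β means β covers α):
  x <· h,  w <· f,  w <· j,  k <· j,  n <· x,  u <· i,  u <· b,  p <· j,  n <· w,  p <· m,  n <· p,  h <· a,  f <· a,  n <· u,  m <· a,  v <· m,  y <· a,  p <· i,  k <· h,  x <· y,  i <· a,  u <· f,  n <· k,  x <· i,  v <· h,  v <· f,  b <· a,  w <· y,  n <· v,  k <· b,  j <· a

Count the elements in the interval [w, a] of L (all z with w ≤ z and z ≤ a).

The interval [w, a] = {a, f, j, w, y}, which has 5 elements.

5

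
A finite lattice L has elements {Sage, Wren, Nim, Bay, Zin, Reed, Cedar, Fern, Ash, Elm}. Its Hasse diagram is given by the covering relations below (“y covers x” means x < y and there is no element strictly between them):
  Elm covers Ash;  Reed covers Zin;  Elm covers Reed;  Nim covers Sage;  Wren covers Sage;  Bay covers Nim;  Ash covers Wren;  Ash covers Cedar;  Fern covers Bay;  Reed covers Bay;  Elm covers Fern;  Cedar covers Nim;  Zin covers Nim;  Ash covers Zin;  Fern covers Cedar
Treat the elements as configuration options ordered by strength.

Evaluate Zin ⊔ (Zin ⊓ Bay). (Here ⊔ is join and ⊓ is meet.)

Zin ∧ Bay = Nim
Zin ∨ Nim = Zin

Zin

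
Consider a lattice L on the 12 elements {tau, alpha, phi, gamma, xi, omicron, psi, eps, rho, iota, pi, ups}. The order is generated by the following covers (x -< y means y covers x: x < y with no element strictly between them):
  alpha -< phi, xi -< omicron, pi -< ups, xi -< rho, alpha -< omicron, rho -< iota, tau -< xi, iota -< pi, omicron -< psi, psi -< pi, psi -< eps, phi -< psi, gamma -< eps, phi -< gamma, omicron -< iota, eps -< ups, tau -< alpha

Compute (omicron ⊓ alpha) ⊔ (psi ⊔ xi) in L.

psi

omicron ∧ alpha = alpha
psi ∨ xi = psi
alpha ∨ psi = psi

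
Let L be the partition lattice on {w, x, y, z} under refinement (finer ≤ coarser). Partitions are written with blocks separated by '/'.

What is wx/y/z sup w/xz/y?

The join of wx/y/z and w/xz/y merges any blocks that overlap across the partitions, giving wxz/y.

wxz/y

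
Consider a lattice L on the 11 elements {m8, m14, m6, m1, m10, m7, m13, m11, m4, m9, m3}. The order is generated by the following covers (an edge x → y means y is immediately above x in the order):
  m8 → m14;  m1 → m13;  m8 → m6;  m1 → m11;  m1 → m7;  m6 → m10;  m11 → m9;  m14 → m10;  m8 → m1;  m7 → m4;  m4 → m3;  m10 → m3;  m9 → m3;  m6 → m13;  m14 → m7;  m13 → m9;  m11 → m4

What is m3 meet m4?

m4

Common lower bounds of {m3, m4}: m1, m11, m14, m4, m7, m8.
The greatest among these is m4.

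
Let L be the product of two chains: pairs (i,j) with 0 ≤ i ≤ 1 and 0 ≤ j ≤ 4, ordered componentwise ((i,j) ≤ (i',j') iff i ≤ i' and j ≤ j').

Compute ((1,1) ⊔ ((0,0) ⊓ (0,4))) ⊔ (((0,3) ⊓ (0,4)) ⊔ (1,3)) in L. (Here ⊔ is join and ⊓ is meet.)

(1,3)

(0,0) ∧ (0,4) = (0,0)
(1,1) ∨ (0,0) = (1,1)
(0,3) ∧ (0,4) = (0,3)
(0,3) ∨ (1,3) = (1,3)
(1,1) ∨ (1,3) = (1,3)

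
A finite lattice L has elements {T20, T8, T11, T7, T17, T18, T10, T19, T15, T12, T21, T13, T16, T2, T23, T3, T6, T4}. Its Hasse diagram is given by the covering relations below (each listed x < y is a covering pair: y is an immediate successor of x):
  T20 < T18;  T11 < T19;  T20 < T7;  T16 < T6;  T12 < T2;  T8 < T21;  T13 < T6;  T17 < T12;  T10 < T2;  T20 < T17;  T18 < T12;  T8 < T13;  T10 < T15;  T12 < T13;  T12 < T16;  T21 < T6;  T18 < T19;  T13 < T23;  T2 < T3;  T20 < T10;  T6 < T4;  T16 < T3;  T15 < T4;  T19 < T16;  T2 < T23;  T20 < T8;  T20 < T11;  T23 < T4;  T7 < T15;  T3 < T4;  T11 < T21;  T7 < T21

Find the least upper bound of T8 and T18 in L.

Common upper bounds of {T8, T18}: T13, T23, T4, T6.
The least among these is T13.

T13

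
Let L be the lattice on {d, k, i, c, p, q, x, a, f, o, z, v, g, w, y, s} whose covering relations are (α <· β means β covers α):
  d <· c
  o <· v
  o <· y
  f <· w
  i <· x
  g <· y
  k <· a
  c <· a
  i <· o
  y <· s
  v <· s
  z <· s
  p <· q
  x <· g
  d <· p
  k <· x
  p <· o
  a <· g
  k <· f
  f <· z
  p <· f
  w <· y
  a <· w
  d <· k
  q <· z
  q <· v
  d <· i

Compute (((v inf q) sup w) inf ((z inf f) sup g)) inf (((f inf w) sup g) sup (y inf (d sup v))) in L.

v ∧ q = q
q ∨ w = s
z ∧ f = f
f ∨ g = y
s ∧ y = y
f ∧ w = f
f ∨ g = y
d ∨ v = v
y ∧ v = o
y ∨ o = y
y ∧ y = y

y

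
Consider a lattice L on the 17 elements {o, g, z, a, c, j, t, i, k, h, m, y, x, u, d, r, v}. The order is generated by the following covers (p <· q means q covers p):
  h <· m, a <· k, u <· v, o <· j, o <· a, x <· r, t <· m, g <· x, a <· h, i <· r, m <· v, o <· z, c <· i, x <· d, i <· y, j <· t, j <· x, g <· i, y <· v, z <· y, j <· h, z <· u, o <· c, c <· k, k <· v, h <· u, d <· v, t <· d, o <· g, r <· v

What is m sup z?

v

Common upper bounds of {m, z}: v.
The least among these is v.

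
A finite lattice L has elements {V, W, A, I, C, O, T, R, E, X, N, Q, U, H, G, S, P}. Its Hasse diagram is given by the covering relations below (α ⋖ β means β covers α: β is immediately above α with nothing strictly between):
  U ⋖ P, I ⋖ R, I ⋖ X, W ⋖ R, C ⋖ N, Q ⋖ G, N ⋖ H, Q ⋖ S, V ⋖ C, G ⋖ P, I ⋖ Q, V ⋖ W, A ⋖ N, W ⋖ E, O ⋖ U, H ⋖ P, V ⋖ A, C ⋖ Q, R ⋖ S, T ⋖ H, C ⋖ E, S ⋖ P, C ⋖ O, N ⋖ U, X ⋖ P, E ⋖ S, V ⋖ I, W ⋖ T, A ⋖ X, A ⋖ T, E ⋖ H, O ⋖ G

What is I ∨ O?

G

Common upper bounds of {I, O}: G, P.
The least among these is G.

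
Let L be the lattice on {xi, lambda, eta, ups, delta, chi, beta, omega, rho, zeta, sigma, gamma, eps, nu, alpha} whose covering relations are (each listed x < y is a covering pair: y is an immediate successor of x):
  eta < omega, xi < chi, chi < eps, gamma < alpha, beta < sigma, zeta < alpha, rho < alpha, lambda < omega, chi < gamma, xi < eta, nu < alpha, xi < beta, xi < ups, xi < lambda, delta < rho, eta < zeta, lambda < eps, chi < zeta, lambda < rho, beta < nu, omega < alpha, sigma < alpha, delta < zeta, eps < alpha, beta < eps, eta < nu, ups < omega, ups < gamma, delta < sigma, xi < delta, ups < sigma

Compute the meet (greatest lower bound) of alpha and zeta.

zeta

Common lower bounds of {alpha, zeta}: chi, delta, eta, xi, zeta.
The greatest among these is zeta.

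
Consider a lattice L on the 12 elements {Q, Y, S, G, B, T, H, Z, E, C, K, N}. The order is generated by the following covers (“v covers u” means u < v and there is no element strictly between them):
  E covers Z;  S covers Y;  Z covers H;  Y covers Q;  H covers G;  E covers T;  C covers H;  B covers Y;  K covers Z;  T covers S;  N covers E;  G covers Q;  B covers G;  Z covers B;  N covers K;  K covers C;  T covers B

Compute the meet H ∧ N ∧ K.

Common lower bounds of {H, N, K}: G, H, Q.
The greatest among these is H.

H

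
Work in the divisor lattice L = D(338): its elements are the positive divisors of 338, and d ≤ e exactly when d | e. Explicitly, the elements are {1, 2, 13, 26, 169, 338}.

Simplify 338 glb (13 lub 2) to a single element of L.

26

13 ∨ 2 = 26
338 ∧ 26 = 26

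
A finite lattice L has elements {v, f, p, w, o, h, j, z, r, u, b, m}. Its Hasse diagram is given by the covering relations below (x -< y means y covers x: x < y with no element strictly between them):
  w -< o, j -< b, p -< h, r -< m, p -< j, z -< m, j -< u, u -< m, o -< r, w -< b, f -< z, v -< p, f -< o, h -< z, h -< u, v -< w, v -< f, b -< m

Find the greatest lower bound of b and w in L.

w

Common lower bounds of {b, w}: v, w.
The greatest among these is w.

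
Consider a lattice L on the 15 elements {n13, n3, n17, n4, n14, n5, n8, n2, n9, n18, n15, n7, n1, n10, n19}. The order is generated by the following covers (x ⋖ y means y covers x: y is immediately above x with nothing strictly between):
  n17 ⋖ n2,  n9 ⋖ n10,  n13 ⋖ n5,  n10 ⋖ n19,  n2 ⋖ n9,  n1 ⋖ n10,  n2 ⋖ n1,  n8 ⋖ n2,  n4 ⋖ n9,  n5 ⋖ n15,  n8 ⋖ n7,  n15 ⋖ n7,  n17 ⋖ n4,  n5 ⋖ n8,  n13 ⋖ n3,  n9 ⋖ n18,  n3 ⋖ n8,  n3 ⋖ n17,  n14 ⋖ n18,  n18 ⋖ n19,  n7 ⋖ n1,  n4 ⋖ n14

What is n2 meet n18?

n2

Common lower bounds of {n2, n18}: n13, n17, n2, n3, n5, n8.
The greatest among these is n2.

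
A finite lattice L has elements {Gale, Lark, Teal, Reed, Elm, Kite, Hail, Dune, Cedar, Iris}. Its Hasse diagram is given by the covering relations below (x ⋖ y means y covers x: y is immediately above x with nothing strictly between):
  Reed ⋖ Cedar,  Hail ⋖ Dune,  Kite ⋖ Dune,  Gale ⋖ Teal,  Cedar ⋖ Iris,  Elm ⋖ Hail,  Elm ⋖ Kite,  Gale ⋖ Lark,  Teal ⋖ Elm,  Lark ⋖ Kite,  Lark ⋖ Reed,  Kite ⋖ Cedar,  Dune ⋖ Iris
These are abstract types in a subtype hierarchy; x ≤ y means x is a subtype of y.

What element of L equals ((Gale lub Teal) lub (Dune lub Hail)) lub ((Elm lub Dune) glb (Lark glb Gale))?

Gale ∨ Teal = Teal
Dune ∨ Hail = Dune
Teal ∨ Dune = Dune
Elm ∨ Dune = Dune
Lark ∧ Gale = Gale
Dune ∧ Gale = Gale
Dune ∨ Gale = Dune

Dune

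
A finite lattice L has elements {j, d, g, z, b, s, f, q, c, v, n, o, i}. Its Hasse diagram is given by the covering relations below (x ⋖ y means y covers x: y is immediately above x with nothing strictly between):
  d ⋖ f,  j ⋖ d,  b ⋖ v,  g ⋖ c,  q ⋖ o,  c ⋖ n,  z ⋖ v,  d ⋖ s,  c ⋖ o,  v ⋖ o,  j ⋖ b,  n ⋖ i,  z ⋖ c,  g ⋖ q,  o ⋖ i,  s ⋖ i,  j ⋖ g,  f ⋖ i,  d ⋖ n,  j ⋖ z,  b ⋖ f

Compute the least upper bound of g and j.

Common upper bounds of {g, j}: c, g, i, n, o, q.
The least among these is g.

g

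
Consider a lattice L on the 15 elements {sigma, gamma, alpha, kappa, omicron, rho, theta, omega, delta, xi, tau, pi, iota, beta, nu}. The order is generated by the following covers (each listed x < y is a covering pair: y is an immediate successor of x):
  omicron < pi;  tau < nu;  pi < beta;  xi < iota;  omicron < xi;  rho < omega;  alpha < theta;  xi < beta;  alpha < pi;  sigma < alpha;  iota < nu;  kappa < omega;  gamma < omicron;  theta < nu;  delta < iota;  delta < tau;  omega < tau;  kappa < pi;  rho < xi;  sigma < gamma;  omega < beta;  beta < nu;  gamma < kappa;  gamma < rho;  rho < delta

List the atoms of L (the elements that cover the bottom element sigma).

alpha, gamma

The atoms are exactly the elements that cover sigma: alpha, gamma.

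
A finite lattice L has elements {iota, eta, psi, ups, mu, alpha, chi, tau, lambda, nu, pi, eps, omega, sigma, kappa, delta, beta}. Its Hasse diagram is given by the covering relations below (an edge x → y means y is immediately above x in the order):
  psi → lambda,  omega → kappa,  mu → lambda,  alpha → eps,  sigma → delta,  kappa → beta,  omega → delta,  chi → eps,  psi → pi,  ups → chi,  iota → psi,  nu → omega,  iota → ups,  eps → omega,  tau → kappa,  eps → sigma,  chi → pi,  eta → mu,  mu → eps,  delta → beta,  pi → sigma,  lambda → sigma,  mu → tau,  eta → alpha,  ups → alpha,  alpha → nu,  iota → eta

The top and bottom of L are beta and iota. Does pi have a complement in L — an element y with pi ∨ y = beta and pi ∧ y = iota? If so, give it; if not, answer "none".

Need y with pi ∨ y = beta and pi ∧ y = iota.
Checking each element gives: tau.

tau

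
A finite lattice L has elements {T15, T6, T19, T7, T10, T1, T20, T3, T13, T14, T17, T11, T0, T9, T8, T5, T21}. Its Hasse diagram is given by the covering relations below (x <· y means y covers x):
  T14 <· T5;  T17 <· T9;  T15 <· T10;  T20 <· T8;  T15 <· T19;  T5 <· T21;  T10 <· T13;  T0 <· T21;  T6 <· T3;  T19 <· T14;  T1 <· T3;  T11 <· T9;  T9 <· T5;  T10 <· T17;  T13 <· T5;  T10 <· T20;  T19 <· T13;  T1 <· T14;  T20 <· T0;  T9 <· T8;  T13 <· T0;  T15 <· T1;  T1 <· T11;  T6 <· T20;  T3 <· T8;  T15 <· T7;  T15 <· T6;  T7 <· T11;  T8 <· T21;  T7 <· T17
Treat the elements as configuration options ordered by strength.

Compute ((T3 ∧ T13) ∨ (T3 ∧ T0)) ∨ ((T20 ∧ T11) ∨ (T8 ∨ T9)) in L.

T8

T3 ∧ T13 = T15
T3 ∧ T0 = T6
T15 ∨ T6 = T6
T20 ∧ T11 = T15
T8 ∨ T9 = T8
T15 ∨ T8 = T8
T6 ∨ T8 = T8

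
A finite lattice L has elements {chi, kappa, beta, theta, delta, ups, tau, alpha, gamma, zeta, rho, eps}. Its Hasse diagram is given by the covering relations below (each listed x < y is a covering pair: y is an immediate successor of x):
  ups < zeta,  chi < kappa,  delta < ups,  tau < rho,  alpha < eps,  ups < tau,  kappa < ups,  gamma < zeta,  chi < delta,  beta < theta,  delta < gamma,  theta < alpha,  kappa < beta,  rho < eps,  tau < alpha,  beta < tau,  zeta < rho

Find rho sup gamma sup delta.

rho

Common upper bounds of {rho, gamma, delta}: eps, rho.
The least among these is rho.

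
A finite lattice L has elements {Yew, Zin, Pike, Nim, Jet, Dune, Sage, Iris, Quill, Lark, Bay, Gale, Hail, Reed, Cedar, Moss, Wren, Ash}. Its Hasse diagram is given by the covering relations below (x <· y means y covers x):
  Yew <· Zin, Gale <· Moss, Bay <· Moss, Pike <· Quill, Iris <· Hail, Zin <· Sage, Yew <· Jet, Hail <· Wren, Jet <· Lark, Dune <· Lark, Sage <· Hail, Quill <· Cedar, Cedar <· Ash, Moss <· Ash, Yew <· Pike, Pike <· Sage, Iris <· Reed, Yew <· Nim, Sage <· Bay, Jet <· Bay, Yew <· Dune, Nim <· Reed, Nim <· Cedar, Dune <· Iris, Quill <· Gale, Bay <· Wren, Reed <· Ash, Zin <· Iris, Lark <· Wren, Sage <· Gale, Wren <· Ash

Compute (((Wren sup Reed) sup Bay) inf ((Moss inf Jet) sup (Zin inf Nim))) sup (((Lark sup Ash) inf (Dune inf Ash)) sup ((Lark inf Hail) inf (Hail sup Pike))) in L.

Lark

Wren ∨ Reed = Ash
Ash ∨ Bay = Ash
Moss ∧ Jet = Jet
Zin ∧ Nim = Yew
Jet ∨ Yew = Jet
Ash ∧ Jet = Jet
Lark ∨ Ash = Ash
Dune ∧ Ash = Dune
Ash ∧ Dune = Dune
Lark ∧ Hail = Dune
Hail ∨ Pike = Hail
Dune ∧ Hail = Dune
Dune ∨ Dune = Dune
Jet ∨ Dune = Lark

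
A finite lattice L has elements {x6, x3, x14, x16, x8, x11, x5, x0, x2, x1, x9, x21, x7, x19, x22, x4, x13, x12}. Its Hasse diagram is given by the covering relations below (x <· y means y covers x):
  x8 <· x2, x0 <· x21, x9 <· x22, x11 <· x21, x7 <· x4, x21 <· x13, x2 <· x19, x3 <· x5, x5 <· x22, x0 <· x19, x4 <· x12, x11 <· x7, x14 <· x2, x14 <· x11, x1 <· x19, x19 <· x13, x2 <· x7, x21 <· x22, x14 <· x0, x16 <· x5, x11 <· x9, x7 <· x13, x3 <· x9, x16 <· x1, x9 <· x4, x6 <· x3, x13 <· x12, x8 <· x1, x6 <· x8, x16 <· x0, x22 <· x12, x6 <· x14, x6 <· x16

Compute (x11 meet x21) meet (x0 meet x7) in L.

x14

x11 ∧ x21 = x11
x0 ∧ x7 = x14
x11 ∧ x14 = x14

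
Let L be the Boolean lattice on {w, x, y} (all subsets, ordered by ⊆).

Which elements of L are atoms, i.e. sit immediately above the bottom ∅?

The atoms are exactly the elements that cover ∅: {w}, {x}, {y}.

{w}, {x}, {y}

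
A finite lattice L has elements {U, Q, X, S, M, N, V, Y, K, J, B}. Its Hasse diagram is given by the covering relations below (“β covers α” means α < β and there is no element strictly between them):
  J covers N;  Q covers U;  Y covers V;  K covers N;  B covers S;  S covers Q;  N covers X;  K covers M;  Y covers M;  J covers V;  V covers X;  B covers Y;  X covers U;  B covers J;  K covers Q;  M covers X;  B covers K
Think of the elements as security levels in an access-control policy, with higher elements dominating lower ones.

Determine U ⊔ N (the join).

N

Common upper bounds of {U, N}: B, J, K, N.
The least among these is N.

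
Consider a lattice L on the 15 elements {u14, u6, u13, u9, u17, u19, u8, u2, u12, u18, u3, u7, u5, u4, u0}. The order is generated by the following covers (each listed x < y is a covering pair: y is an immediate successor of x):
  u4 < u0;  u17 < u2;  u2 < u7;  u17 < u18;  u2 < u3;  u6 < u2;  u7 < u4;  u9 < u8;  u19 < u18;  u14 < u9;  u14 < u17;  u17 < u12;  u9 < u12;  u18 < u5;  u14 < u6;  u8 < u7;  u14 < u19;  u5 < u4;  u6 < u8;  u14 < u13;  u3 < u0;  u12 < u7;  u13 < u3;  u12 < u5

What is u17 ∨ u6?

Common upper bounds of {u17, u6}: u0, u2, u3, u4, u7.
The least among these is u2.

u2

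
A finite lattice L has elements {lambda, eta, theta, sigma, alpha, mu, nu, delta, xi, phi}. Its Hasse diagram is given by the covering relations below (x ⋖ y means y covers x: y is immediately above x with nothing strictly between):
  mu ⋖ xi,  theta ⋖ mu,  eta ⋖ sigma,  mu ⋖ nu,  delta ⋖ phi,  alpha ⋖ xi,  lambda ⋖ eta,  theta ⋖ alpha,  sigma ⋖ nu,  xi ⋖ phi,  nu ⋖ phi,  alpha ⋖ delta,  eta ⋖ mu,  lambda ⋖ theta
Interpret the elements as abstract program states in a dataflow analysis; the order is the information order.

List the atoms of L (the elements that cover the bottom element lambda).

eta, theta

The atoms are exactly the elements that cover lambda: eta, theta.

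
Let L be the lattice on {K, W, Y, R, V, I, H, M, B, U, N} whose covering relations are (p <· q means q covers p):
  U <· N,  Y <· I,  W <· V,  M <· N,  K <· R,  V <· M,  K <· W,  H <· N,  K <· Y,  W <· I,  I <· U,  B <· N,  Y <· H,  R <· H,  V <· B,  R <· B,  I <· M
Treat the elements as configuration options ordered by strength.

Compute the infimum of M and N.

M

Common lower bounds of {M, N}: I, K, M, V, W, Y.
The greatest among these is M.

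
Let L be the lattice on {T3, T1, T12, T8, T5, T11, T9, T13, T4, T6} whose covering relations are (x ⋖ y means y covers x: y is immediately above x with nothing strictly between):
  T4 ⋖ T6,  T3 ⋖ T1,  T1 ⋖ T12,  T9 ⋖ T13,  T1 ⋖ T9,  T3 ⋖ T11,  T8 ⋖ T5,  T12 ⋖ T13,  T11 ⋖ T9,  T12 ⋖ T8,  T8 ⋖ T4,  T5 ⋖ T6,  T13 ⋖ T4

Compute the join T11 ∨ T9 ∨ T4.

Common upper bounds of {T11, T9, T4}: T4, T6.
The least among these is T4.

T4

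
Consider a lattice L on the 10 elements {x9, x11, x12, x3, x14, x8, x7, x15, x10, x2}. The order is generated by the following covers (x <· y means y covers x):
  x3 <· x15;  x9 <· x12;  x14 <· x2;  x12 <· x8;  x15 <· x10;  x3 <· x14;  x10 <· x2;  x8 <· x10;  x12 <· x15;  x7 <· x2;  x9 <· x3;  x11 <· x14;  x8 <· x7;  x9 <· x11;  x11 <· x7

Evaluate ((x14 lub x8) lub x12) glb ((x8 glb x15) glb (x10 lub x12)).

x14 ∨ x8 = x2
x2 ∨ x12 = x2
x8 ∧ x15 = x12
x10 ∨ x12 = x10
x12 ∧ x10 = x12
x2 ∧ x12 = x12

x12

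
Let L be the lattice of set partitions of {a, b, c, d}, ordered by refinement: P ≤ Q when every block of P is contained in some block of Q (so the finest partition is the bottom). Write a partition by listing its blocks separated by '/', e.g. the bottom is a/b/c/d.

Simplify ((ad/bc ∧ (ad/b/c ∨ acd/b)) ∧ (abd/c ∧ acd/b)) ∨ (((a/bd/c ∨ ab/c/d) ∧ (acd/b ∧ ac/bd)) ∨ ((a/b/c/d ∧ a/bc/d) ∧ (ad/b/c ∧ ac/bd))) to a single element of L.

ad/b/c

ad/b/c ∨ acd/b = acd/b
ad/bc ∧ acd/b = ad/b/c
abd/c ∧ acd/b = ad/b/c
ad/b/c ∧ ad/b/c = ad/b/c
a/bd/c ∨ ab/c/d = abd/c
acd/b ∧ ac/bd = ac/b/d
abd/c ∧ ac/b/d = a/b/c/d
a/b/c/d ∧ a/bc/d = a/b/c/d
ad/b/c ∧ ac/bd = a/b/c/d
a/b/c/d ∧ a/b/c/d = a/b/c/d
a/b/c/d ∨ a/b/c/d = a/b/c/d
ad/b/c ∨ a/b/c/d = ad/b/c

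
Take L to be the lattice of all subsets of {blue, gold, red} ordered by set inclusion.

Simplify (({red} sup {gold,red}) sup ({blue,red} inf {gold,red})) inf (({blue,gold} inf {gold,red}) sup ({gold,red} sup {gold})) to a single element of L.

{gold,red}

{red} ∨ {gold,red} = {gold,red}
{blue,red} ∧ {gold,red} = {red}
{gold,red} ∨ {red} = {gold,red}
{blue,gold} ∧ {gold,red} = {gold}
{gold,red} ∨ {gold} = {gold,red}
{gold} ∨ {gold,red} = {gold,red}
{gold,red} ∧ {gold,red} = {gold,red}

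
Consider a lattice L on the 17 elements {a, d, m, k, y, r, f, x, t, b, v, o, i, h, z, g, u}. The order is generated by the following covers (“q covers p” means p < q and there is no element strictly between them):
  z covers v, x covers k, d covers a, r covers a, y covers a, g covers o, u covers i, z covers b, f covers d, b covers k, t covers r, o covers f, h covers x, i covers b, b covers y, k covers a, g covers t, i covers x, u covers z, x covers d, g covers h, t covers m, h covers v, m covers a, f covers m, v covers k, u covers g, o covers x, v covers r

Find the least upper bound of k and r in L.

v

Common upper bounds of {k, r}: g, h, u, v, z.
The least among these is v.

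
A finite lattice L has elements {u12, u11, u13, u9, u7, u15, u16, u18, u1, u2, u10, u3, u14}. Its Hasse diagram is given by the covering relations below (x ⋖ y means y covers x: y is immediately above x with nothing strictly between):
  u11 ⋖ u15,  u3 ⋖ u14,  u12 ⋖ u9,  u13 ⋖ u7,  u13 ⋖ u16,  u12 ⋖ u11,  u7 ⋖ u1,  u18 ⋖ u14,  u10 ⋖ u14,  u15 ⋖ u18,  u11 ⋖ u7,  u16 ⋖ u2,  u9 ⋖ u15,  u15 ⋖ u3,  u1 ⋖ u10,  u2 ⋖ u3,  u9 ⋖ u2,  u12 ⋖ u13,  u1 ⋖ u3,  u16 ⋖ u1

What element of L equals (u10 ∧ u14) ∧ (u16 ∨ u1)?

u10 ∧ u14 = u10
u16 ∨ u1 = u1
u10 ∧ u1 = u1

u1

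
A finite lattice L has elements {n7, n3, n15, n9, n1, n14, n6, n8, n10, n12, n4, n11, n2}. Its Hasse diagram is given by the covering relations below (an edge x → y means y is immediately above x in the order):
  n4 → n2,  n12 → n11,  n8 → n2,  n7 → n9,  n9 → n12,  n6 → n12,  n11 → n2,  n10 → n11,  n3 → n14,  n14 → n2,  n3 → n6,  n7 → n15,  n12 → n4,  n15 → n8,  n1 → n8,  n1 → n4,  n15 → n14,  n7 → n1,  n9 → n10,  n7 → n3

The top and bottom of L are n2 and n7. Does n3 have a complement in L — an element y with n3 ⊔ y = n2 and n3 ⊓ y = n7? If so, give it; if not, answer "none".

Need y with n3 ∨ y = n2 and n3 ∧ y = n7.
Checking each element gives: n8.

n8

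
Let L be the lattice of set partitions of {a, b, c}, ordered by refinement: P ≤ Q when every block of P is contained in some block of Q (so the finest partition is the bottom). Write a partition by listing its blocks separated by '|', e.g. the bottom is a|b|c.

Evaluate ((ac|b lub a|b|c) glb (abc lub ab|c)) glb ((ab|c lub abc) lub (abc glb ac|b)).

ac|b

ac|b ∨ a|b|c = ac|b
abc ∨ ab|c = abc
ac|b ∧ abc = ac|b
ab|c ∨ abc = abc
abc ∧ ac|b = ac|b
abc ∨ ac|b = abc
ac|b ∧ abc = ac|b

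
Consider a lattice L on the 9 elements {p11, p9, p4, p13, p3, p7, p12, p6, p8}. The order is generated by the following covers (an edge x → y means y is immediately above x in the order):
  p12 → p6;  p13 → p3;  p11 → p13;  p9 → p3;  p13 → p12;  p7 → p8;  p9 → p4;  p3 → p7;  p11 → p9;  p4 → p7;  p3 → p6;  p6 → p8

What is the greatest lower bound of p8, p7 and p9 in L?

Common lower bounds of {p8, p7, p9}: p11, p9.
The greatest among these is p9.

p9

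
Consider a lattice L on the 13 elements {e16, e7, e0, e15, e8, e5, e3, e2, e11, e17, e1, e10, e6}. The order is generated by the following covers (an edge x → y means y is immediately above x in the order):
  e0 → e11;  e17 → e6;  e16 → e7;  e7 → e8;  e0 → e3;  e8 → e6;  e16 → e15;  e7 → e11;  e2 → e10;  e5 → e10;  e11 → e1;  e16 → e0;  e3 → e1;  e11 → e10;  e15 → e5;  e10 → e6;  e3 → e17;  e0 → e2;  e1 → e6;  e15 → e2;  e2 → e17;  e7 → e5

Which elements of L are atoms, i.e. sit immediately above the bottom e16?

The atoms are exactly the elements that cover e16: e0, e15, e7.

e0, e15, e7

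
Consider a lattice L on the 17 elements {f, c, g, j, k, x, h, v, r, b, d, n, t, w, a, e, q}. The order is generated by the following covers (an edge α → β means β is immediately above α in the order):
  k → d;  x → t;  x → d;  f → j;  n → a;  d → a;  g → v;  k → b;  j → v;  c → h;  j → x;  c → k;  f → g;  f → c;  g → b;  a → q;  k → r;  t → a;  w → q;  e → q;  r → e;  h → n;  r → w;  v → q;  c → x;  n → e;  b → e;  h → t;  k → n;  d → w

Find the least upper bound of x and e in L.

Common upper bounds of {x, e}: q.
The least among these is q.

q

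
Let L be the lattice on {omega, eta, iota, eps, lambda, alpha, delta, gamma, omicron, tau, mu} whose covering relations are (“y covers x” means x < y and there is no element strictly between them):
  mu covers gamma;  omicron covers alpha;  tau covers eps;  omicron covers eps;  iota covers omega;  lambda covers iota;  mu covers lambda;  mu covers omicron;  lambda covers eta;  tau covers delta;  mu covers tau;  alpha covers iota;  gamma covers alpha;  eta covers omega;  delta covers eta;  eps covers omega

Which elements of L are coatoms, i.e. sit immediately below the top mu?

gamma, lambda, omicron, tau

The coatoms are exactly the elements covered by mu: gamma, lambda, omicron, tau.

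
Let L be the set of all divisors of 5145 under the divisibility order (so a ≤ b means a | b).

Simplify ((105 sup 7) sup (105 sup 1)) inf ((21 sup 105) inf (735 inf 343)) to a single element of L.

105 ∨ 7 = 105
105 ∨ 1 = 105
105 ∨ 105 = 105
21 ∨ 105 = 105
735 ∧ 343 = 49
105 ∧ 49 = 7
105 ∧ 7 = 7

7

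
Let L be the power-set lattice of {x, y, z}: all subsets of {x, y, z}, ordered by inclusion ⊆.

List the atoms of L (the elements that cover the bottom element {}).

The atoms are exactly the elements that cover {}: {x}, {y}, {z}.

{x}, {y}, {z}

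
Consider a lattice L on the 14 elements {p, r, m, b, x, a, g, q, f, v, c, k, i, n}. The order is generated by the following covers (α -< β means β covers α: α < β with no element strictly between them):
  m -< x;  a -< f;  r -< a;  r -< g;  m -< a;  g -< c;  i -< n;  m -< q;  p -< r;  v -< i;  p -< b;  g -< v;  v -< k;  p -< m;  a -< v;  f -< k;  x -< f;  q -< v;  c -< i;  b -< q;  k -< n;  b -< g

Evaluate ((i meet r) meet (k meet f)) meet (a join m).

r

i ∧ r = r
k ∧ f = f
r ∧ f = r
a ∨ m = a
r ∧ a = r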